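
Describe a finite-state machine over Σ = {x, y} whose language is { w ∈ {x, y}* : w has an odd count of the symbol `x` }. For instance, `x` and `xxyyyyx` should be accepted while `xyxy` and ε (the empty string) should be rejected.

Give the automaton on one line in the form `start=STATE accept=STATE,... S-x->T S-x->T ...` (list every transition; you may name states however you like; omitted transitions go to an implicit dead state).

Keep the running count of `x`s modulo 2: each `x` advances along the cycle A → B → A while other symbols loop. Accept at B.
2 states suffice.
       x  y 
>  A   B  A 
 * B   A  B 
(> = start, * = accepting)

start=A accept=B A-x->B A-y->A B-x->A B-y->B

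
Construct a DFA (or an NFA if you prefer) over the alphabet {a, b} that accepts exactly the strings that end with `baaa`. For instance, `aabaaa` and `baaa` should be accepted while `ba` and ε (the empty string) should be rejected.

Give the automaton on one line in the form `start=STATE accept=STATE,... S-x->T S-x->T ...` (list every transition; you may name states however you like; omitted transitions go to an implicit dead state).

Let each state record the length of the longest suffix of the input read so far that is also a prefix of `baaa`. q1 means the last symbol is `b`; q2 means the last 2 symbols are `ba`; q3 means the last 3 symbols are `baa`; q4 means the last 4 symbols are `baaa`. Accept only at q4, where the string currently ends in `baaa`.
A 5-state machine:
        a   b  
>  q0   q0  q1 
   q1   q2  q1 
   q2   q3  q1 
   q3   q4  q1 
 * q4   q0  q1 
(> = start, * = accepting)

start=q0 accept=q4 q0-a->q0 q0-b->q1 q1-a->q2 q1-b->q1 q2-a->q3 q2-b->q1 q3-a->q4 q3-b->q1 q4-a->q0 q4-b->q1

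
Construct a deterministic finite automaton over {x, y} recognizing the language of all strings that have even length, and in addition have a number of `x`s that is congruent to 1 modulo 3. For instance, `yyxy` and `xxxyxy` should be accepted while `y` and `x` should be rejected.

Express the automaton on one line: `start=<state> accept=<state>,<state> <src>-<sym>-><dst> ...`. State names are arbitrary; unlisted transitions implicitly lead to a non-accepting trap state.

start=s0 accept=s4 s0-x->s1 s0-y->s2 s1-x->s3 s1-y->s4 s2-x->s4 s2-y->s0 s3-x->s2 s3-y->s5 s4-x->s5 s4-y->s1 s5-x->s0 s5-y->s3

Run two small machines in parallel and take their product. The first has 2 states tracking the input length modulo 2; the second has 3 states tracking the count of `x`s modulo 3. A product state is a pair (one from each), accepting exactly when both do.
6 states suffice.
        x   y  
>  s0   s1  s2 
   s1   s3  s4 
   s2   s4  s0 
   s3   s2  s5 
 * s4   s5  s1 
   s5   s0  s3 
(> = start, * = accepting)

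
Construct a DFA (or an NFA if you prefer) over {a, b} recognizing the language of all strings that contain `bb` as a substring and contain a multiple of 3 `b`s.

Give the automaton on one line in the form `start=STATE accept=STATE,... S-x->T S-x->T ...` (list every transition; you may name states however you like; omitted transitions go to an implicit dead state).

start=q0 accept=q5 q0-a->q0 q0-b->q1 q1-a->q2 q1-b->q3 q2-a->q2 q2-b->q4 q3-a->q3 q3-b->q5 q4-a->q6 q4-b->q5 q5-a->q5 q5-b->q7 q6-a->q6 q6-b->q8 q7-a->q7 q7-b->q3 q8-a->q0 q8-b->q7

Handle the two conditions separately and then intersect. One (3 states) tracks whether and how much of `bb` has been seen; the other (3 states) tracks the count of `b`s modulo 3. Each combined state is a pair, one component from each; accept when both components accept.
A 9-state machine:
        a   b  
>  q0   q0  q1 
   q1   q2  q3 
   q2   q2  q4 
   q3   q3  q5 
   q4   q6  q5 
 * q5   q5  q7 
   q6   q6  q8 
   q7   q7  q3 
   q8   q0  q7 
(> = start, * = accepting)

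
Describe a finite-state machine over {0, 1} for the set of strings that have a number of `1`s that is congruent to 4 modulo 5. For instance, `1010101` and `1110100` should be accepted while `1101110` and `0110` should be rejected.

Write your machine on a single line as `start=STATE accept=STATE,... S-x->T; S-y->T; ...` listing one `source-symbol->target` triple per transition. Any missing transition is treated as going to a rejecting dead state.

start=S0; accept=S4; S0-0->S0; S0-1->S1; S1-0->S1; S1-1->S2; S2-0->S2; S2-1->S3; S3-0->S3; S3-1->S4; S4-0->S4; S4-1->S0

The only thing that matters is how many `1`s have appeared, reduced mod 5. Use one state per residue: S0 for 0, …, S4 for 4. Reading `1` moves to the next residue; anything else stays put. S4 is accepting.
5 states suffice.
        0   1  
>  S0   S0  S1 
   S1   S1  S2 
   S2   S2  S3 
   S3   S3  S4 
 * S4   S4  S0 
(> = start, * = accepting)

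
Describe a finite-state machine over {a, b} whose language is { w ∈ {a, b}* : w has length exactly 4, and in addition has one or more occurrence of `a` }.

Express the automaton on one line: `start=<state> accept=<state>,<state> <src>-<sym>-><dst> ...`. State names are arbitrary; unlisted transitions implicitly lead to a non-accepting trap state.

start=s0 accept=s7 s0-a->s1 s0-b->s2 s1-a->s3 s1-b->s3 s2-a->s3 s2-b->s4 s3-a->s5 s3-b->s5 s4-a->s5 s4-b->s6 s5-a->s7 s5-b->s7 s6-a->s7 s6-b->s8 s7-a->s8 s7-b->s8 s8-a->s8 s8-b->s8

Run two small machines in parallel and take their product. The first has 6 states tracking the input length, saturating at 5; the second has 3 states tracking the count of `a`s, saturating at 2. A product state is a pair (one from each), accepting exactly when both do. Minimizing collapses redundant product states.
With 9 states:
        a   b  
>  s0   s1  s2 
   s1   s3  s3 
   s2   s3  s4 
   s3   s5  s5 
   s4   s5  s6 
   s5   s7  s7 
   s6   s7  s8 
 * s7   s8  s8 
   s8   s8  s8 
(> = start, * = accepting)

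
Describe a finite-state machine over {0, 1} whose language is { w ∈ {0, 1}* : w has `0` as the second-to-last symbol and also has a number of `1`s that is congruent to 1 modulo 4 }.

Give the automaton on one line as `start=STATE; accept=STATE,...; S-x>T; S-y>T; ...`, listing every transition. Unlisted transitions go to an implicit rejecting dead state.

start=q0; accept=q3,q6; q0-0>q1; q0-1>q2; q1-0>q1; q1-1>q3; q2-0>q4; q2-1>q5; q3-0>q4; q3-1>q5; q4-0>q6; q4-1>q5; q5-0>q5; q5-1>q7; q6-0>q6; q6-1>q5; q7-0>q7; q7-1>q0

Build one automaton per condition and run them in lockstep. One (7 states) tracks the last 2 symbols read; the other (4 states) tracks the count of `1`s modulo 4. Each combined state is a pair, one component from each; accept when both components accept. Minimizing collapses redundant product states.
8 states suffice.
        0   1  
>  q0   q1  q2 
   q1   q1  q3 
   q2   q4  q5 
 * q3   q4  q5 
   q4   q6  q5 
   q5   q5  q7 
 * q6   q6  q5 
   q7   q7  q0 
(> = start, * = accepting)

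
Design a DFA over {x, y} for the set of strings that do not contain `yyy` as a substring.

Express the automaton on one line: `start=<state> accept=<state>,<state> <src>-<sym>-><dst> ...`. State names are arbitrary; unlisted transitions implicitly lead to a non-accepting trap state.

start=A accept=A,B,C A-x->A A-y->B B-x->A B-y->C C-x->A C-y->D D-x->D D-y->D

This is the complement of 'contains `yyy`'. Use the same substring-matching states — A through D holding how much of `yyy` has just been matched — but flip the accepting set: everything except the trap D accepts.
With 4 states:
       x  y 
>* A   A  B 
 * B   A  C 
 * C   A  D 
   D   D  D 
(> = start, * = accepting)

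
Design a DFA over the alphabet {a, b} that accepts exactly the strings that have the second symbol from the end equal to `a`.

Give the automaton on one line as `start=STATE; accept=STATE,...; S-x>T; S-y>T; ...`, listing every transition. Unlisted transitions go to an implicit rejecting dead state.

A DFA must remember the last 2 symbols (since which symbol is second-to-last isn't known until the input ends). Use one state per possible window of the last ≤2 symbols; accept from those whose window starts with `a`.
With 7 states:
        a   b  
>  s0   s1  s2 
   s1   s3  s4 
   s2   s5  s6 
 * s3   s3  s4 
 * s4   s5  s6 
   s5   s3  s4 
   s6   s5  s6 
(> = start, * = accepting)

start=s0; accept=s3,s4; s0-a>s1; s0-b>s2; s1-a>s3; s1-b>s4; s2-a>s5; s2-b>s6; s3-a>s3; s3-b>s4; s4-a>s5; s4-b>s6; s5-a>s3; s5-b>s4; s6-a>s5; s6-b>s6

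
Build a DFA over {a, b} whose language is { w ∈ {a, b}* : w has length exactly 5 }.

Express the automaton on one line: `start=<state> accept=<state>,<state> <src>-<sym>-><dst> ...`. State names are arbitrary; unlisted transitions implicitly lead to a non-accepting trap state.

Count input length up to 6: every symbol moves from q0 toward q6, which means 'more than 5' and absorbs. Accept from {q5}.
7 states suffice.
        a   b  
>  q0   q1  q1 
   q1   q2  q2 
   q2   q3  q3 
   q3   q4  q4 
   q4   q5  q5 
 * q5   q6  q6 
   q6   q6  q6 
(> = start, * = accepting)

start=q0 accept=q5 q0-a->q1 q0-b->q1 q1-a->q2 q1-b->q2 q2-a->q3 q2-b->q3 q3-a->q4 q3-b->q4 q4-a->q5 q4-b->q5 q5-a->q6 q5-b->q6 q6-a->q6 q6-b->q6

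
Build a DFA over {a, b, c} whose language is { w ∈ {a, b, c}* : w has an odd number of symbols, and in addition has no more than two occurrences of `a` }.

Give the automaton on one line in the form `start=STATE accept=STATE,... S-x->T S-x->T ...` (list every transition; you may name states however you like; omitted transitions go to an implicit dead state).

start=s0 accept=s1,s2,s6 s0-a->s1 s0-b->s2 s0-c->s2 s1-a->s3 s1-b->s4 s1-c->s4 s2-a->s4 s2-b->s0 s2-c->s0 s3-a->s5 s3-b->s6 s3-c->s6 s4-a->s6 s4-b->s1 s4-c->s1 s5-a->s7 s5-b->s7 s5-c->s7 s6-a->s7 s6-b->s3 s6-c->s3 s7-a->s5 s7-b->s5 s7-c->s5

Run two small machines in parallel and take their product. The first has 2 states tracking the input length modulo 2; the second has 4 states tracking the count of `a`s, saturating at 3. A product state is a pair (one from each), accepting exactly when both do.
8 states suffice.
        a   b   c  
>  s0   s1  s2  s2 
 * s1   s3  s4  s4 
 * s2   s4  s0  s0 
   s3   s5  s6  s6 
   s4   s6  s1  s1 
   s5   s7  s7  s7 
 * s6   s7  s3  s3 
   s7   s5  s5  s5 
(> = start, * = accepting)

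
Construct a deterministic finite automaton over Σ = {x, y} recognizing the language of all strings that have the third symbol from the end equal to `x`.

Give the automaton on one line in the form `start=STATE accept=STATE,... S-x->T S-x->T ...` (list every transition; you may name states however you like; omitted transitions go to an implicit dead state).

A DFA must remember the last 3 symbols (since which symbol is third-to-last isn't known until the input ends). Use one state per possible window of the last ≤3 symbols; accept from those whose window starts with `x`.
          x    y  
>  q0     q1   q2 
   q1     q3   q4 
   q2     q5   q6 
   q3     q7   q8 
   q4     q9  q10 
   q5    q11  q12 
   q6    q13  q14 
 * q7     q7   q8 
 * q8     q9  q10 
 * q9    q11  q12 
 * q10   q13  q14 
   q11    q7   q8 
   q12    q9  q10 
   q13   q11  q12 
   q14   q13  q14 
(> = start, * = accepting)

start=q0 accept=q7,q8,q9,q10 q0-x->q1 q0-y->q2 q1-x->q3 q1-y->q4 q2-x->q5 q2-y->q6 q3-x->q7 q3-y->q8 q4-x->q9 q4-y->q10 q5-x->q11 q5-y->q12 q6-x->q13 q6-y->q14 q7-x->q7 q7-y->q8 q8-x->q9 q8-y->q10 q9-x->q11 q9-y->q12 q10-x->q13 q10-y->q14 q11-x->q7 q11-y->q8 q12-x->q9 q12-y->q10 q13-x->q11 q13-y->q12 q14-x->q13 q14-y->q14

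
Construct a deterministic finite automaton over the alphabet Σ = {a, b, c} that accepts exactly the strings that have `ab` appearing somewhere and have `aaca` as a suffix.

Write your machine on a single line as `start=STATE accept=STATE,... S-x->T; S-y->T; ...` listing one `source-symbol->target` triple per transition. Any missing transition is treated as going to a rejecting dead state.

start=S0; accept=S6; S0-a->S1; S0-b->S0; S0-c->S0; S1-a->S1; S1-b->S2; S1-c->S0; S2-a->S3; S2-b->S2; S2-c->S2; S3-a->S4; S3-b->S2; S3-c->S2; S4-a->S4; S4-b->S2; S4-c->S5; S5-a->S6; S5-b->S2; S5-c->S2; S6-a->S4; S6-b->S2; S6-c->S2

Build one automaton per condition and run them in lockstep. The first has 3 states tracking whether and how much of `ab` has been seen; the second has 5 states tracking how much of the suffix `aaca` has currently been matched. A product state is a pair (one from each), accepting exactly when both do. Minimizing collapses redundant product states.
        a   b   c  
>  S0   S1  S0  S0 
   S1   S1  S2  S0 
   S2   S3  S2  S2 
   S3   S4  S2  S2 
   S4   S4  S2  S5 
   S5   S6  S2  S2 
 * S6   S4  S2  S2 
(> = start, * = accepting)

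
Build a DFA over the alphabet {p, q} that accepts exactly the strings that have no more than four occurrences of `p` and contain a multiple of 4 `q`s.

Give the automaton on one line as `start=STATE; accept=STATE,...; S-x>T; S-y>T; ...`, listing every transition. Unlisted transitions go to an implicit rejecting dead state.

Build one automaton per condition and run them in lockstep. The first has 6 states tracking the count of `p`s, saturating at 5; the second has 4 states tracking the count of `q`s modulo 4. A product state is a pair (one from each), accepting exactly when both do.
With 24 states:
       p  q 
>* A   B  C 
 * B   D  E 
   C   E  F 
 * D   G  H 
   E   H  I 
   F   I  J 
 * G   K  L 
   H   L  M 
   I   M  N 
   J   N  A 
 * K   O  P 
   L   P  Q 
   M   Q  R 
   N   R  B 
   O   O  S 
   P   S  T 
   Q   T  U 
   R   U  D 
   S   S  V 
   T   V  W 
   U   W  G 
   V   V  X 
   W   X  K 
   X   X  O 
(> = start, * = accepting)

start=A; accept=A,B,D,G,K; A-p>B; A-q>C; B-p>D; B-q>E; C-p>E; C-q>F; D-p>G; D-q>H; E-p>H; E-q>I; F-p>I; F-q>J; G-p>K; G-q>L; H-p>L; H-q>M; I-p>M; I-q>N; J-p>N; J-q>A; K-p>O; K-q>P; L-p>P; L-q>Q; M-p>Q; M-q>R; N-p>R; N-q>B; O-p>O; O-q>S; P-p>S; P-q>T; Q-p>T; Q-q>U; R-p>U; R-q>D; S-p>S; S-q>V; T-p>V; T-q>W; U-p>W; U-q>G; V-p>V; V-q>X; W-p>X; W-q>K; X-p>X; X-q>O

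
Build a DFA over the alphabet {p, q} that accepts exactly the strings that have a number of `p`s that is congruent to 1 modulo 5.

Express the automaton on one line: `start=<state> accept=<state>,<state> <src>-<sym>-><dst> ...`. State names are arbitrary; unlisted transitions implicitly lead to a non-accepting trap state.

start=s0 accept=s1 s0-p->s1 s0-q->s0 s1-p->s2 s1-q->s1 s2-p->s3 s2-q->s2 s3-p->s4 s3-q->s3 s4-p->s0 s4-q->s4

The only thing that matters is how many `p`s have appeared, reduced mod 5. Use one state per residue: s0 for 0, …, s4 for 4. Reading `p` moves to the next residue; anything else stays put. s1 is accepting.
        p   q  
>  s0   s1  s0 
 * s1   s2  s1 
   s2   s3  s2 
   s3   s4  s3 
   s4   s0  s4 
(> = start, * = accepting)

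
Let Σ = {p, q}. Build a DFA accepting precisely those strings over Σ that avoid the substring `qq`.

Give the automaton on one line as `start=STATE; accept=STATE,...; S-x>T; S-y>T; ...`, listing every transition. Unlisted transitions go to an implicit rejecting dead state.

start=s0; accept=s0,s1; s0-p>s0; s0-q>s1; s1-p>s0; s1-q>s2; s2-p>s2; s2-q>s2

Track partial matches of the forbidden pattern `qq`. State s2 is a dead state reached once `qq` has occurred; every other state accepts. s0 means no part of `qq` is currently matched.
3 states suffice.
        p   q  
>* s0   s0  s1 
 * s1   s0  s2 
   s2   s2  s2 
(> = start, * = accepting)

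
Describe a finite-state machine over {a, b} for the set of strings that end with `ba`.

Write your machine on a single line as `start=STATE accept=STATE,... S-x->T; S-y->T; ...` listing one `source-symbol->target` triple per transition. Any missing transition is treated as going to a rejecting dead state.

Remember how much of `ba` the current input suffix matches. State s0 means no match yet; s1 means the last symbol is `b`; s2 means the last 2 symbols are `ba`. Only s2 accepts. On a mismatch, fall back to the longest proper suffix that is still a prefix of `ba`.
A 3-state machine:
        a   b  
>  s0   s0  s1 
   s1   s2  s1 
 * s2   s0  s1 
(> = start, * = accepting)

start=s0; accept=s2; s0-a->s0; s0-b->s1; s1-a->s2; s1-b->s1; s2-a->s0; s2-b->s1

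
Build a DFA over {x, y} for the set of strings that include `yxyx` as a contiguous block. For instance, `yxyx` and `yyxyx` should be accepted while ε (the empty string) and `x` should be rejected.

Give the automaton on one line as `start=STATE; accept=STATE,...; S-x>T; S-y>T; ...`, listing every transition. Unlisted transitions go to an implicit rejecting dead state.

start=q0; accept=q4; q0-x>q0; q0-y>q1; q1-x>q2; q1-y>q1; q2-x>q0; q2-y>q3; q3-x>q4; q3-y>q1; q4-x>q4; q4-y>q4

Track how much of `yxyx` has been matched so far: state q0 is no progress, q4 is the absorbing accept state reached once `yxyx` has occurred. Intermediate states record partial matches; on a mismatch, fall back to the longest reusable overlap.
A 5-state machine:
        x   y  
>  q0   q0  q1 
   q1   q2  q1 
   q2   q0  q3 
   q3   q4  q1 
 * q4   q4  q4 
(> = start, * = accepting)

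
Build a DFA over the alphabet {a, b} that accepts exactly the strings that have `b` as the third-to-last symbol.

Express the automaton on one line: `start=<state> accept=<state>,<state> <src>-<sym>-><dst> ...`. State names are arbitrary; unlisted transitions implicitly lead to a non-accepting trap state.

start=q0 accept=q11,q12,q13,q14 q0-a->q1 q0-b->q2 q1-a->q3 q1-b->q4 q2-a->q5 q2-b->q6 q3-a->q7 q3-b->q8 q4-a->q9 q4-b->q10 q5-a->q11 q5-b->q12 q6-a->q13 q6-b->q14 q7-a->q7 q7-b->q8 q8-a->q9 q8-b->q10 q9-a->q11 q9-b->q12 q10-a->q13 q10-b->q14 q11-a->q7 q11-b->q8 q12-a->q9 q12-b->q10 q13-a->q11 q13-b->q12 q14-a->q13 q14-b->q14

A DFA must remember the last 3 symbols (since which symbol is third-to-last isn't known until the input ends). Use one state per possible window of the last ≤3 symbols; accept from those whose window starts with `b`.
With 15 states:
          a    b  
>  q0     q1   q2 
   q1     q3   q4 
   q2     q5   q6 
   q3     q7   q8 
   q4     q9  q10 
   q5    q11  q12 
   q6    q13  q14 
   q7     q7   q8 
   q8     q9  q10 
   q9    q11  q12 
   q10   q13  q14 
 * q11    q7   q8 
 * q12    q9  q10 
 * q13   q11  q12 
 * q14   q13  q14 
(> = start, * = accepting)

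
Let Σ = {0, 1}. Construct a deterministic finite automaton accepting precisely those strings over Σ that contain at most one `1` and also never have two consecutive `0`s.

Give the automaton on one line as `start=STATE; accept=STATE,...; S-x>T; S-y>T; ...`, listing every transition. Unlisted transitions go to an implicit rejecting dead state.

start=q0; accept=q0,q1,q2,q4; q0-0>q1; q0-1>q2; q1-0>q3; q1-1>q2; q2-0>q4; q2-1>q5; q3-0>q3; q3-1>q6; q4-0>q6; q4-1>q5; q5-0>q7; q5-1>q5; q6-0>q6; q6-1>q8; q7-0>q8; q7-1>q5; q8-0>q8; q8-1>q8

Handle the two conditions separately and then intersect. One (3 states) tracks the count of `1`s, saturating at 2; the other (3 states) tracks partial matches of the forbidden pattern `00`. Each combined state is a pair, one component from each; accept when both components accept.
With 9 states:
        0   1  
>* q0   q1  q2 
 * q1   q3  q2 
 * q2   q4  q5 
   q3   q3  q6 
 * q4   q6  q5 
   q5   q7  q5 
   q6   q6  q8 
   q7   q8  q5 
   q8   q8  q8 
(> = start, * = accepting)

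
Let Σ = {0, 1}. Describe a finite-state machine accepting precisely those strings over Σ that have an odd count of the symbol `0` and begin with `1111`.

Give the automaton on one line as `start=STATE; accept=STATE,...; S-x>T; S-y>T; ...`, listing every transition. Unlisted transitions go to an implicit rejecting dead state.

start=A; accept=G; A-0>B; A-1>C; B-0>B; B-1>B; C-0>B; C-1>D; D-0>B; D-1>E; E-0>B; E-1>F; F-0>G; F-1>F; G-0>F; G-1>G

Handle the two conditions separately and then intersect. The first has 2 states tracking the count of `0`s modulo 2; the second has 6 states tracking whether the input so far still matches the prefix `1111`. A product state is a pair (one from each), accepting exactly when both do. Equivalent product states are then merged.
With 7 states:
       0  1 
>  A   B  C 
   B   B  B 
   C   B  D 
   D   B  E 
   E   B  F 
   F   G  F 
 * G   F  G 
(> = start, * = accepting)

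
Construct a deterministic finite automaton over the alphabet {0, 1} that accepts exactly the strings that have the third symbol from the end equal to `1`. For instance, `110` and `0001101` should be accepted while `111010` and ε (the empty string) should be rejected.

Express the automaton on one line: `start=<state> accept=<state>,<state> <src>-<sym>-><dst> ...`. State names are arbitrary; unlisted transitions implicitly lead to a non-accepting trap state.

start=S0 accept=S11,S12,S13,S14 S0-0->S1 S0-1->S2 S1-0->S3 S1-1->S4 S2-0->S5 S2-1->S6 S3-0->S7 S3-1->S8 S4-0->S9 S4-1->S10 S5-0->S11 S5-1->S12 S6-0->S13 S6-1->S14 S7-0->S7 S7-1->S8 S8-0->S9 S8-1->S10 S9-0->S11 S9-1->S12 S10-0->S13 S10-1->S14 S11-0->S7 S11-1->S8 S12-0->S9 S12-1->S10 S13-0->S11 S13-1->S12 S14-0->S13 S14-1->S14

A DFA must remember the last 3 symbols (since which symbol is third-to-last isn't known until the input ends). Use one state per possible window of the last ≤3 symbols; accept from those whose window starts with `1`.
          0    1  
>  S0     S1   S2 
   S1     S3   S4 
   S2     S5   S6 
   S3     S7   S8 
   S4     S9  S10 
   S5    S11  S12 
   S6    S13  S14 
   S7     S7   S8 
   S8     S9  S10 
   S9    S11  S12 
   S10   S13  S14 
 * S11    S7   S8 
 * S12    S9  S10 
 * S13   S11  S12 
 * S14   S13  S14 
(> = start, * = accepting)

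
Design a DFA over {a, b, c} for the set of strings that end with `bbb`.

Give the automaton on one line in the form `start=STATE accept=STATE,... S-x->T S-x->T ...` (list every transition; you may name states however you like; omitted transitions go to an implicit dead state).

Remember how much of `bbb` the current input suffix matches. State q0 means no match yet; q1 means the last symbol is `b`; q2 means the last 2 symbols are `bb`; q3 means the last 3 symbols are `bbb`. Only q3 accepts. On a mismatch, fall back to the longest proper suffix that is still a prefix of `bbb`.
4 states suffice.
        a   b   c  
>  q0   q0  q1  q0 
   q1   q0  q2  q0 
   q2   q0  q3  q0 
 * q3   q0  q3  q0 
(> = start, * = accepting)

start=q0 accept=q3 q0-a->q0 q0-b->q1 q0-c->q0 q1-a->q0 q1-b->q2 q1-c->q0 q2-a->q0 q2-b->q3 q2-c->q0 q3-a->q0 q3-b->q3 q3-c->q0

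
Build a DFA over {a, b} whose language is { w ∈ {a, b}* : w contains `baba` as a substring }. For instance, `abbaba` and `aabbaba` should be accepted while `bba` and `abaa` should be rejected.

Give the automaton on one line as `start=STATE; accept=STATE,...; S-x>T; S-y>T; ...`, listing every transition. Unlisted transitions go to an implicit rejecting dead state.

States q0..q3 record the length of the longest prefix of `baba` that matches the current input suffix. Reaching q4 means `baba` has been seen, and we stay there forever. Accept from q4.
5 states suffice.
        a   b  
>  q0   q0  q1 
   q1   q2  q1 
   q2   q0  q3 
   q3   q4  q1 
 * q4   q4  q4 
(> = start, * = accepting)

start=q0; accept=q4; q0-a>q0; q0-b>q1; q1-a>q2; q1-b>q1; q2-a>q0; q2-b>q3; q3-a>q4; q3-b>q1; q4-a>q4; q4-b>q4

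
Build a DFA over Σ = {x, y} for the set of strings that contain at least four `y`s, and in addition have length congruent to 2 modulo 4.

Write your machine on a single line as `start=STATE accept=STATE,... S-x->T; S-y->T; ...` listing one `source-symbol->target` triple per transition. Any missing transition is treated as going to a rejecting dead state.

Run two small machines in parallel and take their product. One (6 states) tracks the count of `y`s, saturating at 5; the other (4 states) tracks the input length modulo 4. Each combined state is a pair, one component from each; accept when both components accept. Minimizing collapses redundant product states.
A 20-state machine:
       x  y 
>  A   B  C 
   B   D  E 
   C   E  F 
   D   G  H 
   E   H  I 
   F   I  J 
   G   A  K 
   H   K  L 
   I   L  M 
   J   M  N 
   K   C  O 
   L   O  P 
   M   P  Q 
   N   Q  Q 
   O   F  R 
   P   R  S 
   Q   S  S 
   R   J  T 
 * S   T  T 
   T   N  N 
(> = start, * = accepting)

start=A; accept=S; A-x->B; A-y->C; B-x->D; B-y->E; C-x->E; C-y->F; D-x->G; D-y->H; E-x->H; E-y->I; F-x->I; F-y->J; G-x->A; G-y->K; H-x->K; H-y->L; I-x->L; I-y->M; J-x->M; J-y->N; K-x->C; K-y->O; L-x->O; L-y->P; M-x->P; M-y->Q; N-x->Q; N-y->Q; O-x->F; O-y->R; P-x->R; P-y->S; Q-x->S; Q-y->S; R-x->J; R-y->T; S-x->T; S-y->T; T-x->N; T-y->N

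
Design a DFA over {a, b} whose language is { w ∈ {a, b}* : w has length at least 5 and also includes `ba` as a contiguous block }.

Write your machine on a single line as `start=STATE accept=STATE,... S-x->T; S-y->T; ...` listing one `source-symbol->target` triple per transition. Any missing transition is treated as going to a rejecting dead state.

start=q0; accept=q11; q0-a->q1; q0-b->q2; q1-a->q3; q1-b->q4; q2-a->q5; q2-b->q4; q3-a->q6; q3-b->q7; q4-a->q8; q4-b->q7; q5-a->q8; q5-b->q8; q6-a->q6; q6-b->q9; q7-a->q10; q7-b->q9; q8-a->q10; q8-b->q10; q9-a->q11; q9-b->q9; q10-a->q11; q10-b->q11; q11-a->q11; q11-b->q11

Run two small machines in parallel and take their product. The first has 7 states tracking the input length, saturating at 6; the second has 3 states tracking whether and how much of `ba` has been seen. A product state is a pair (one from each), accepting exactly when both do. Equivalent product states are then merged.
          a    b  
>  q0     q1   q2 
   q1     q3   q4 
   q2     q5   q4 
   q3     q6   q7 
   q4     q8   q7 
   q5     q8   q8 
   q6     q6   q9 
   q7    q10   q9 
   q8    q10  q10 
   q9    q11   q9 
   q10   q11  q11 
 * q11   q11  q11 
(> = start, * = accepting)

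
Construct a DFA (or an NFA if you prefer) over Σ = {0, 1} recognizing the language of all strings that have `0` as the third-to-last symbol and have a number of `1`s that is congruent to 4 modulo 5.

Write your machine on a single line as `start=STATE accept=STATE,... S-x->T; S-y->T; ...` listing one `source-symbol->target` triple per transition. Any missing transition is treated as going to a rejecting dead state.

start=q0; accept=q8,q12,q13,q15; q0-0->q0; q0-1->q1; q1-0->q1; q1-1->q2; q2-0->q3; q2-1->q4; q3-0->q3; q3-1->q5; q4-0->q6; q4-1->q7; q5-0->q6; q5-1->q8; q6-0->q9; q6-1->q10; q7-0->q11; q7-1->q0; q8-0->q11; q8-1->q0; q9-0->q9; q9-1->q12; q10-0->q13; q10-1->q0; q11-0->q14; q11-1->q0; q12-0->q13; q12-1->q0; q13-0->q14; q13-1->q0; q14-0->q15; q14-1->q0; q15-0->q15; q15-1->q0

Handle the two conditions separately and then intersect. One (15 states) tracks the last 3 symbols read; the other (5 states) tracks the count of `1`s modulo 5. Each combined state is a pair, one component from each; accept when both components accept. Minimizing collapses redundant product states.
With 16 states:
          0    1  
>  q0     q0   q1 
   q1     q1   q2 
   q2     q3   q4 
   q3     q3   q5 
   q4     q6   q7 
   q5     q6   q8 
   q6     q9  q10 
   q7    q11   q0 
 * q8    q11   q0 
   q9     q9  q12 
   q10   q13   q0 
   q11   q14   q0 
 * q12   q13   q0 
 * q13   q14   q0 
   q14   q15   q0 
 * q15   q15   q0 
(> = start, * = accepting)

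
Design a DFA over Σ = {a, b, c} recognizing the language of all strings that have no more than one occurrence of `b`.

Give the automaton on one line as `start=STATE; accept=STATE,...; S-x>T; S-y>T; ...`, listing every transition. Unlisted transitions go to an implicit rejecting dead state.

Count `b`s, saturating at 2: state q0 means no `b` yet, q1 means one `b` seen, q2 means more than one. Each `b` increments (capped at q2); other symbols loop. Accept from {q0, q1}.
A 3-state machine:
        a   b   c  
>* q0   q0  q1  q0 
 * q1   q1  q2  q1 
   q2   q2  q2  q2 
(> = start, * = accepting)

start=q0; accept=q0,q1; q0-a>q0; q0-b>q1; q0-c>q0; q1-a>q1; q1-b>q2; q1-c>q1; q2-a>q2; q2-b>q2; q2-c>q2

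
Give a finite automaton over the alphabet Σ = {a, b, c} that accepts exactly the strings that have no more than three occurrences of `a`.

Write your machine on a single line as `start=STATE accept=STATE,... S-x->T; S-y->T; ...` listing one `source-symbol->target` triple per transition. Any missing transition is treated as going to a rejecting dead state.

Count `a`s, saturating at 4: states q0 through q3 mean 0 through 3 `a`s seen; q4 means more than 3. Each `a` increments (capped at q4); other symbols loop. Accept from {q0, q1, q2, q3}.
With 5 states:
        a   b   c  
>* q0   q1  q0  q0 
 * q1   q2  q1  q1 
 * q2   q3  q2  q2 
 * q3   q4  q3  q3 
   q4   q4  q4  q4 
(> = start, * = accepting)

start=q0; accept=q0,q1,q2,q3; q0-a->q1; q0-b->q0; q0-c->q0; q1-a->q2; q1-b->q1; q1-c->q1; q2-a->q3; q2-b->q2; q2-c->q2; q3-a->q4; q3-b->q3; q3-c->q3; q4-a->q4; q4-b->q4; q4-c->q4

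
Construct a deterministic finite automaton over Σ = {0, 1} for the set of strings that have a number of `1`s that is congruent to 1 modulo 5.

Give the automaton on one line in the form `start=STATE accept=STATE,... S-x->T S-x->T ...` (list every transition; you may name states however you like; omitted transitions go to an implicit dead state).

The only thing that matters is how many `1`s have appeared, reduced mod 5. Use one state per residue: S0 for 0, …, S4 for 4. Reading `1` moves to the next residue; anything else stays put. S1 is accepting.
A 5-state machine:
        0   1  
>  S0   S0  S1 
 * S1   S1  S2 
   S2   S2  S3 
   S3   S3  S4 
   S4   S4  S0 
(> = start, * = accepting)

start=S0 accept=S1 S0-0->S0 S0-1->S1 S1-0->S1 S1-1->S2 S2-0->S2 S2-1->S3 S3-0->S3 S3-1->S4 S4-0->S4 S4-1->S0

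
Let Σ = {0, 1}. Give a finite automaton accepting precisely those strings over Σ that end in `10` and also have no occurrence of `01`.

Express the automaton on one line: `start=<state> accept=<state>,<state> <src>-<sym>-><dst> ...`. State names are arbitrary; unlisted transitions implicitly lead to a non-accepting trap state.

start=q0 accept=q3 q0-0->q1 q0-1->q2 q1-0->q1 q1-1->q1 q2-0->q3 q2-1->q2 q3-0->q1 q3-1->q1

Build one automaton per condition and run them in lockstep. One (3 states) tracks how much of the suffix `10` has currently been matched; the other (3 states) tracks partial matches of the forbidden pattern `01`. Each combined state is a pair, one component from each; accept when both components accept. After merging equivalent states the machine shrinks.
With 4 states:
        0   1  
>  q0   q1  q2 
   q1   q1  q1 
   q2   q3  q2 
 * q3   q1  q1 
(> = start, * = accepting)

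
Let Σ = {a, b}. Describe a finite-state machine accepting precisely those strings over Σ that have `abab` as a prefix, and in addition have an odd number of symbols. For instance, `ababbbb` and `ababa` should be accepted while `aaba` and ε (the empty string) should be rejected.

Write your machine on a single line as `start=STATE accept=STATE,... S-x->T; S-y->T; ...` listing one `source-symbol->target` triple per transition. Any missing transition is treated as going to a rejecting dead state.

Handle the two conditions separately and then intersect. The first has 6 states tracking whether the input so far still matches the prefix `abab`; the second has 2 states tracking the input length modulo 2. A product state is a pair (one from each), accepting exactly when both do. Equivalent product states are then merged.
A 7-state machine:
        a   b  
>  S0   S1  S2 
   S1   S2  S3 
   S2   S2  S2 
   S3   S4  S2 
   S4   S2  S5 
   S5   S6  S6 
 * S6   S5  S5 
(> = start, * = accepting)

start=S0; accept=S6; S0-a->S1; S0-b->S2; S1-a->S2; S1-b->S3; S2-a->S2; S2-b->S2; S3-a->S4; S3-b->S2; S4-a->S2; S4-b->S5; S5-a->S6; S5-b->S6; S6-a->S5; S6-b->S5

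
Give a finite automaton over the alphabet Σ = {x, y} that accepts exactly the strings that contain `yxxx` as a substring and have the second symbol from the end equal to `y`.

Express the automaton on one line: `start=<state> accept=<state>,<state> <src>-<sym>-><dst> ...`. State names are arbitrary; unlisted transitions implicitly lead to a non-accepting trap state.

Build one automaton per condition and run them in lockstep. The first has 5 states tracking whether and how much of `yxxx` has been seen; the second has 7 states tracking the last 2 symbols read. A product state is a pair (one from each), accepting exactly when both do.
12 states suffice.
          x    y  
>  s0     s1   s2 
   s1     s3   s4 
   s2     s5   s6 
   s3     s3   s4 
   s4     s5   s6 
   s5     s7   s4 
   s6     s5   s6 
   s7     s8   s4 
   s8     s8   s9 
   s9    s10  s11 
 * s10    s8   s9 
 * s11   s10  s11 
(> = start, * = accepting)

start=s0 accept=s10,s11 s0-x->s1 s0-y->s2 s1-x->s3 s1-y->s4 s2-x->s5 s2-y->s6 s3-x->s3 s3-y->s4 s4-x->s5 s4-y->s6 s5-x->s7 s5-y->s4 s6-x->s5 s6-y->s6 s7-x->s8 s7-y->s4 s8-x->s8 s8-y->s9 s9-x->s10 s9-y->s11 s10-x->s8 s10-y->s9 s11-x->s10 s11-y->s11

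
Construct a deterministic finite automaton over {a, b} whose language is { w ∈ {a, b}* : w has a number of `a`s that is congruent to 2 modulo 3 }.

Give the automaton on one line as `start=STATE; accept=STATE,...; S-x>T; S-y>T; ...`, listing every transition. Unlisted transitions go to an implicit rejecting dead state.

The only thing that matters is how many `a`s have appeared, reduced mod 3. Use one state per residue: q0 for 0, …, q2 for 2. Reading `a` moves to the next residue; anything else stays put. q2 is accepting.
A 3-state machine:
        a   b  
>  q0   q1  q0 
   q1   q2  q1 
 * q2   q0  q2 
(> = start, * = accepting)

start=q0; accept=q2; q0-a>q1; q0-b>q0; q1-a>q2; q1-b>q1; q2-a>q0; q2-b>q2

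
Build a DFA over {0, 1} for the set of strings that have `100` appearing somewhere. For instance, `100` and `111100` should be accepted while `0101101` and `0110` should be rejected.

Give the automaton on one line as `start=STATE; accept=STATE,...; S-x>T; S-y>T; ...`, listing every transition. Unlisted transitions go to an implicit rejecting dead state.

States q0..q2 record the length of the longest prefix of `100` that matches the current input suffix. Reaching q3 means `100` has been seen, and we stay there forever. Accept from q3.
With 4 states:
        0   1  
>  q0   q0  q1 
   q1   q2  q1 
   q2   q3  q1 
 * q3   q3  q3 
(> = start, * = accepting)

start=q0; accept=q3; q0-0>q0; q0-1>q1; q1-0>q2; q1-1>q1; q2-0>q3; q2-1>q1; q3-0>q3; q3-1>q3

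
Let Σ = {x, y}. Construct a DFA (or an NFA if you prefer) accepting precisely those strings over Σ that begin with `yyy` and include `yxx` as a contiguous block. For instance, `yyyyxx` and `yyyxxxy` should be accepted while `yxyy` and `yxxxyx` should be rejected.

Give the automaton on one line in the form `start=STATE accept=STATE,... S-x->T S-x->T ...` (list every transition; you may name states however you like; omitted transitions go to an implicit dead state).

start=q0 accept=q9 q0-x->q1 q0-y->q2 q1-x->q1 q1-y->q3 q2-x->q4 q2-y->q5 q3-x->q4 q3-y->q3 q4-x->q6 q4-y->q3 q5-x->q4 q5-y->q7 q6-x->q6 q6-y->q6 q7-x->q8 q7-y->q7 q8-x->q9 q8-y->q7 q9-x->q9 q9-y->q9

Run two small machines in parallel and take their product. One (5 states) tracks whether the input so far still matches the prefix `yyy`; the other (4 states) tracks whether and how much of `yxx` has been seen. Each combined state is a pair, one component from each; accept when both components accept.
        x   y  
>  q0   q1  q2 
   q1   q1  q3 
   q2   q4  q5 
   q3   q4  q3 
   q4   q6  q3 
   q5   q4  q7 
   q6   q6  q6 
   q7   q8  q7 
   q8   q9  q7 
 * q9   q9  q9 
(> = start, * = accepting)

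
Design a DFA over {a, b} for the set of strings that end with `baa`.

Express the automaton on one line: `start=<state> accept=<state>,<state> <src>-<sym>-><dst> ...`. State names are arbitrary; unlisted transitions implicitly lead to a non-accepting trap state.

Let each state record the length of the longest suffix of the input read so far that is also a prefix of `baa`. q1 means the last symbol is `b`; q2 means the last 2 symbols are `ba`; q3 means the last 3 symbols are `baa`. Accept only at q3, where the string currently ends in `baa`.
With 4 states:
        a   b  
>  q0   q0  q1 
   q1   q2  q1 
   q2   q3  q1 
 * q3   q0  q1 
(> = start, * = accepting)

start=q0 accept=q3 q0-a->q0 q0-b->q1 q1-a->q2 q1-b->q1 q2-a->q3 q2-b->q1 q3-a->q0 q3-b->q1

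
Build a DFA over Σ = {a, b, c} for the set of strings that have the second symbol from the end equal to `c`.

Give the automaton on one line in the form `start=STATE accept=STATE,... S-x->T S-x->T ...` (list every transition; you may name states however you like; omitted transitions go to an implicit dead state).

Because acceptance depends on a position counted from the end, the machine has to buffer the most recent 2 symbols. Make each state the string of the last up-to-2 symbols read; on input `x` shift the window left and append `x`. Accept when the buffered window has length 2 and begins with `c`.
With 13 states:
          a    b    c  
>  q0     q1   q2   q3 
   q1     q4   q5   q6 
   q2     q7   q8   q9 
   q3    q10  q11  q12 
   q4     q4   q5   q6 
   q5     q7   q8   q9 
   q6    q10  q11  q12 
   q7     q4   q5   q6 
   q8     q7   q8   q9 
   q9    q10  q11  q12 
 * q10    q4   q5   q6 
 * q11    q7   q8   q9 
 * q12   q10  q11  q12 
(> = start, * = accepting)

start=q0 accept=q10,q11,q12 q0-a->q1 q0-b->q2 q0-c->q3 q1-a->q4 q1-b->q5 q1-c->q6 q2-a->q7 q2-b->q8 q2-c->q9 q3-a->q10 q3-b->q11 q3-c->q12 q4-a->q4 q4-b->q5 q4-c->q6 q5-a->q7 q5-b->q8 q5-c->q9 q6-a->q10 q6-b->q11 q6-c->q12 q7-a->q4 q7-b->q5 q7-c->q6 q8-a->q7 q8-b->q8 q8-c->q9 q9-a->q10 q9-b->q11 q9-c->q12 q10-a->q4 q10-b->q5 q10-c->q6 q11-a->q7 q11-b->q8 q11-c->q9 q12-a->q10 q12-b->q11 q12-c->q12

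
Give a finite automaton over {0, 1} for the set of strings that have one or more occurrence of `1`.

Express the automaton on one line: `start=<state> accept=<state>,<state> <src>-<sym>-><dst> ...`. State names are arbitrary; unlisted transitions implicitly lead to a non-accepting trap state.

Only the number of `1`s matters, and only up to 2. Make a chain q0 → q1 → q2 advanced by each `1` (with q2 absorbing); every other symbol self-loops. The accepting set is {q1, q2}.
A 3-state machine:
        0   1  
>  q0   q0  q1 
 * q1   q1  q2 
 * q2   q2  q2 
(> = start, * = accepting)

start=q0 accept=q1,q2 q0-0->q0 q0-1->q1 q1-0->q1 q1-1->q2 q2-0->q2 q2-1->q2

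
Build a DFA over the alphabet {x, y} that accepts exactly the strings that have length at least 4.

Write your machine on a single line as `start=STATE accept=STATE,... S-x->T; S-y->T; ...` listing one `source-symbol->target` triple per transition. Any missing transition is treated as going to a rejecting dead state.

start=q0; accept=q4,q5; q0-x->q1; q0-y->q1; q1-x->q2; q1-y->q2; q2-x->q3; q2-y->q3; q3-x->q4; q3-y->q4; q4-x->q5; q4-y->q5; q5-x->q5; q5-y->q5

We only need to distinguish lengths 0, 1, …, 4, and '>4'. Chain q0 → q1 → q2 → q3 → q4 → q5 on every symbol, with q5 looping. Accepting states: {q4, q5}.
        x   y  
>  q0   q1  q1 
   q1   q2  q2 
   q2   q3  q3 
   q3   q4  q4 
 * q4   q5  q5 
 * q5   q5  q5 
(> = start, * = accepting)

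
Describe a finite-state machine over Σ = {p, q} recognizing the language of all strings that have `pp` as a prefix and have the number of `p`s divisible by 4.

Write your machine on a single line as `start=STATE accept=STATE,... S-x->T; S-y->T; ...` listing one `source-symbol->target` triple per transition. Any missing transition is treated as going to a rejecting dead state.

Build one automaton per condition and run them in lockstep. One (4 states) tracks whether the input so far still matches the prefix `pp`; the other (4 states) tracks the count of `p`s modulo 4. Each combined state is a pair, one component from each; accept when both components accept.
With 10 states:
        p   q  
>  s0   s1  s2 
   s1   s3  s4 
   s2   s4  s2 
   s3   s5  s3 
   s4   s6  s4 
   s5   s7  s5 
   s6   s8  s6 
 * s7   s9  s7 
   s8   s2  s8 
   s9   s3  s9 
(> = start, * = accepting)

start=s0; accept=s7; s0-p->s1; s0-q->s2; s1-p->s3; s1-q->s4; s2-p->s4; s2-q->s2; s3-p->s5; s3-q->s3; s4-p->s6; s4-q->s4; s5-p->s7; s5-q->s5; s6-p->s8; s6-q->s6; s7-p->s9; s7-q->s7; s8-p->s2; s8-q->s8; s9-p->s3; s9-q->s9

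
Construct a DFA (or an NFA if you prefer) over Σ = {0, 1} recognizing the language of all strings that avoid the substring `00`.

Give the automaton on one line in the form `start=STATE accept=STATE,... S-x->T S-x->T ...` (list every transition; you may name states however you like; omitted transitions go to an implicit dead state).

start=s0 accept=s0,s1 s0-0->s1 s0-1->s0 s1-0->s2 s1-1->s0 s2-0->s2 s2-1->s2

Track partial matches of the forbidden pattern `00`. State s2 is a dead state reached once `00` has occurred; every other state accepts. s0 means no part of `00` is currently matched.
        0   1  
>* s0   s1  s0 
 * s1   s2  s0 
   s2   s2  s2 
(> = start, * = accepting)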